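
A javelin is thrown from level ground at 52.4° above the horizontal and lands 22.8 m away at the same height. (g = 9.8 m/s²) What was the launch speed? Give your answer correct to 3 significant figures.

15.2 m/s

On level ground, R = v₀² sin(2θ) / g, so v₀ = √(R g / sin 2θ).
sin(2 × 52.4°) = 0.9668.
v₀ = √(22.8 × 9.8 / 0.9668) = √231.1 = 15.2 m/s.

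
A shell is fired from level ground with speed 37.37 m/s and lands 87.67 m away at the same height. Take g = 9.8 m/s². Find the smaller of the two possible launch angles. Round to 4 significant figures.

Level-ground range: R = v₀² sin(2θ)/g ⇒ sin 2θ = R g / v₀² = 87.67×9.8/37.37² = 0.6152.
2θ = arcsin(0.6152) = 37.966° or 180° − 37.966° = 142.034°.
So θ = 18.98° or θ = 71.02°.

18.98°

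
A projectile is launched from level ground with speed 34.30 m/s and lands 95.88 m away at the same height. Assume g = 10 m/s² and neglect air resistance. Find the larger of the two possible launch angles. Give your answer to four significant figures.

62.71°

Level-ground range: R = v₀² sin(2θ)/g ⇒ sin 2θ = R g / v₀² = 95.88×10/34.30² = 0.8150.
2θ = arcsin(0.8150) = 54.587° or 180° − 54.587° = 125.413°.
So θ = 27.29° or θ = 62.71°.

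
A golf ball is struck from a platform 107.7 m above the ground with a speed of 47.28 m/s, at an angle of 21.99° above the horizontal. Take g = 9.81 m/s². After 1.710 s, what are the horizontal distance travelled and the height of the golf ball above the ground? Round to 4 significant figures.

v_x = 47.28 cos 21.99° = 43.840 m/s; v_y0 = 47.28 sin 21.99° = 17.704 m/s.
x = v_x t = 43.840 × 1.710 = 74.97 m.
y = 107.7 + v_y0 t − ½ g t² = 123.6 m.

x = 74.97 m, y = 123.6 m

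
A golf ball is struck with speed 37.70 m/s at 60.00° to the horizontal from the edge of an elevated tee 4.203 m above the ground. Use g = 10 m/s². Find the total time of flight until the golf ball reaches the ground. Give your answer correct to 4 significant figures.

6.656 s

Vertical component: v_y = 37.70 sin 60.00° = 32.649 m/s.
Taking up as positive with launch at y = 4.203 m, landing at y = 0: 0 = 4.203 + 32.649 t − ½(10) t².
Solving 5.000 t² − 32.649 t − 4.203 = 0 gives t = [32.649 + √(32.649² + 4·5.000·4.203)] / 10.00 = 6.656 s.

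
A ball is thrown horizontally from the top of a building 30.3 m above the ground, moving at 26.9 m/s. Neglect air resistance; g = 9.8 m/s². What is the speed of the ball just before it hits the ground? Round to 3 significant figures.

36.3 m/s

Fall time: t = √(2 × 30.3 / 9.8) = 2.487 s.
At impact: v_x = 26.9 m/s (unchanged), v_y = g t = 9.8 × 2.487 = 24.37 m/s.
Speed = √(v_x² + v_y²) = √(723.6 + 593.9) = 36.3 m/s.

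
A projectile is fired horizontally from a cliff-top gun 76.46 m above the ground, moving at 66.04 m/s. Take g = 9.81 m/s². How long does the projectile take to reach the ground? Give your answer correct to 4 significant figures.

The horizontal speed doesn't affect the fall. With v_y0 = 0, h = ½ g t².
t = √(2 × 76.46 / 9.81) = √15.588 = 3.948 s.

3.948 s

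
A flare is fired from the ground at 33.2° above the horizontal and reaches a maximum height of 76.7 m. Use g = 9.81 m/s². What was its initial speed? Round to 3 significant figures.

70.8 m/s

At maximum height v_y = 0, so (v₀ sin θ)² = 2 g H.
v₀ sin 33.2° = √(2 × 9.81 × 76.7) = 38.79 m/s.
v₀ = 38.79 / sin 33.2° = 38.79 / 0.5476 = 70.8 m/s.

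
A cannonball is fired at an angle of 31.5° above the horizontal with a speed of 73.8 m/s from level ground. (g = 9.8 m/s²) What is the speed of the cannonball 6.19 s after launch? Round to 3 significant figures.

v_x = 73.8 cos 31.5° = 62.92 m/s (constant).
v_y(t) = 73.8 sin 31.5° − g t = 38.56 − 9.8 × 6.19 = -22.10 m/s.
Speed = √(v_x² + v_y²) = √(3959 + 488.4) = 66.7 m/s.

66.7 m/s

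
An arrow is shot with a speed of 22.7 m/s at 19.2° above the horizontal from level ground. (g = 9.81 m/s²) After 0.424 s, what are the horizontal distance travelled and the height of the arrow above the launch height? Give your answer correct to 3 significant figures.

v_x = 22.7 cos 19.2° = 21.44 m/s; v_y0 = 22.7 sin 19.2° = 7.465 m/s.
x = v_x t = 21.44 × 0.424 = 9.09 m.
y = v_y0 t − ½ g t² = 7.465×0.424 − 4.905×0.424² = 2.28 m.

x = 9.09 m, y = 2.28 m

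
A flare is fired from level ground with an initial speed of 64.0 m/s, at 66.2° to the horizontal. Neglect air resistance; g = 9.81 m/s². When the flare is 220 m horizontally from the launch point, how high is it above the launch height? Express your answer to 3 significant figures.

143 m

v_x = 64.0 cos 66.2° = 25.83 m/s, v_y0 = 64.0 sin 66.2° = 58.56 m/s.
Time to reach x = 220 m: t = x / v_x = 220 / 25.83 = 8.517 s.
y = v_y0 t − ½ g t² = 58.56×8.517 − 4.905×8.517² = 143 m.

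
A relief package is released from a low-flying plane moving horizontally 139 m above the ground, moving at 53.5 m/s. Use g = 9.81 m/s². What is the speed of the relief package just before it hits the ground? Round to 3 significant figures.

74.8 m/s

Fall time: t = √(2 × 139 / 9.81) = 5.323 s.
At impact: v_x = 53.5 m/s (unchanged), v_y = g t = 9.81 × 5.323 = 52.22 m/s.
Speed = √(v_x² + v_y²) = √(2862 + 2727) = 74.8 m/s.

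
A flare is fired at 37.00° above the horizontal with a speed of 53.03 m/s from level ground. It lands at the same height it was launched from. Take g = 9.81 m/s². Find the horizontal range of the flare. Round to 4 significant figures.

For level ground, R = v₀² sin(2θ) / g.
sin(2 × 37.00°) = sin 74.000° = 0.9613.
R = (53.03)² × 0.9613 / 9.81 = 275.6 m.

275.6 m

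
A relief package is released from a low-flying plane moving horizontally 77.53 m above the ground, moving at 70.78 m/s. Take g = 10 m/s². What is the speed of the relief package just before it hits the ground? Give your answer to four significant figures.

Fall time: t = √(2 × 77.53 / 10) = 3.9378 s.
At impact: v_x = 70.78 m/s (unchanged), v_y = g t = 10 × 3.9378 = 39.378 m/s.
Speed = √(v_x² + v_y²) = √(5009.8 + 1550.6) = 81.00 m/s.

81.00 m/s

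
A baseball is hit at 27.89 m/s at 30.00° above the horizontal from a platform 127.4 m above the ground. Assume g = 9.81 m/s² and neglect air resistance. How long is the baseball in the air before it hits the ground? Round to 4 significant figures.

6.712 s

Vertical component: v_y = 27.89 sin 30.00° = 13.945 m/s.
Taking up as positive with launch at y = 127.4 m, landing at y = 0: 0 = 127.4 + 13.945 t − ½(9.81) t².
Solving 4.905 t² − 13.945 t − 127.4 = 0 gives t = [13.945 + √(13.945² + 4·4.905·127.4)] / 9.810 = 6.712 s.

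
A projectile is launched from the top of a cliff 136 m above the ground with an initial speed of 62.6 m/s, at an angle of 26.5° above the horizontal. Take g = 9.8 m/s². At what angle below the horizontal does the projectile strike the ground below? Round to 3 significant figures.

46.3°

v_x = 62.6 cos 26.5° = 56.02 m/s.
At impact |v_y| = √(v_y0² + 2 g h) = √(27.93² + 2×9.8×136) = 58.70 m/s.
Angle below horizontal = arctan(|v_y| / v_x) = arctan(58.70 / 56.02) = 46.3°.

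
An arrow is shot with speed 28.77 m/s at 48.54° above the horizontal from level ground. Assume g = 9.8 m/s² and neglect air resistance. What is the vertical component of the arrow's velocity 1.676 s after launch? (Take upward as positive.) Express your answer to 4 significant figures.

5.136 m/s

Initial vertical component: v_y0 = 28.77 sin 48.54° = 21.561 m/s.
v_y(t) = v_y0 − g t = 21.561 − 9.8 × 1.676 = 5.136 m/s.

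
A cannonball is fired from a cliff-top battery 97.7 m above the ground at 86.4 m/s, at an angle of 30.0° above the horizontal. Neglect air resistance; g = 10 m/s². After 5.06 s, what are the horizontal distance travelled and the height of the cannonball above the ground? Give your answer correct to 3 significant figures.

v_x = 86.4 cos 30.0° = 74.82 m/s; v_y0 = 86.4 sin 30.0° = 43.20 m/s.
x = v_x t = 74.82 × 5.06 = 379 m.
y = 97.7 + v_y0 t − ½ g t² = 188 m.

x = 379 m, y = 188 m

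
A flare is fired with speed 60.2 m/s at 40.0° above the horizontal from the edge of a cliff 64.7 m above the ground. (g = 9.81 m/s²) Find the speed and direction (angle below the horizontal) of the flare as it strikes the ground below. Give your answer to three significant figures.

v_x = 60.2 cos 40.0° = 46.12 m/s (constant).
|v_y| at impact = √((38.70)² + 2×9.81×64.7) = 52.60 m/s.
Speed = √(46.12² + 52.60²) = 70.0 m/s; angle = arctan(52.60/46.12) = 48.8° below horizontal.

70.0 m/s at 48.8° below the horizontal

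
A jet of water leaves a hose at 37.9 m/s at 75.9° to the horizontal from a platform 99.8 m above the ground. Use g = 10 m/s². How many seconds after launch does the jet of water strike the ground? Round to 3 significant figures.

9.46 s

Vertical component: v_y = 37.9 sin 75.9° = 36.76 m/s.
Taking up as positive with launch at y = 99.8 m, landing at y = 0: 0 = 99.8 + 36.76 t − ½(10) t².
Solving 5.000 t² − 36.76 t − 99.8 = 0 gives t = [36.76 + √(36.76² + 4·5.000·99.8)] / 10.00 = 9.46 s.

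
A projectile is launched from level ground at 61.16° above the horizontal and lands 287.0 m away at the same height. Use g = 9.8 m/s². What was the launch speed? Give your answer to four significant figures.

On level ground, R = v₀² sin(2θ) / g, so v₀ = √(R g / sin 2θ).
sin(2 × 61.16°) = 0.8451.
v₀ = √(287.0 × 9.8 / 0.8451) = √3328.1 = 57.69 m/s.

57.69 m/s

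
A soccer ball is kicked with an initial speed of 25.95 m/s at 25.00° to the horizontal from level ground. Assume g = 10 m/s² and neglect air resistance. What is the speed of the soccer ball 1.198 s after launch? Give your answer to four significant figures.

v_x = 25.95 cos 25.00° = 23.519 m/s (constant).
v_y(t) = 25.95 sin 25.00° − g t = 10.967 − 10 × 1.198 = -1.0130 m/s.
Speed = √(v_x² + v_y²) = √(553.14 + 1.0262) = 23.54 m/s.

23.54 m/s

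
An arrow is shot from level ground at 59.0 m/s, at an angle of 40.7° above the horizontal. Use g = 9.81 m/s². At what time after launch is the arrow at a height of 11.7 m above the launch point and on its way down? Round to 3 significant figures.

7.53 s

v_y0 = 59.0 sin 40.7° = 38.47 m/s.
Set y = v_y0 t − ½ g t² = 11.7: 4.905 t² − 38.47 t + 11.7 = 0.
t = [38.47 ± √(1480 − 229.6)] / 9.81 = (38.47 ± 35.36) / 9.81, giving t = 0.317 s or t = 7.53 s.
On the way down corresponds to the larger root: t = 7.53 s.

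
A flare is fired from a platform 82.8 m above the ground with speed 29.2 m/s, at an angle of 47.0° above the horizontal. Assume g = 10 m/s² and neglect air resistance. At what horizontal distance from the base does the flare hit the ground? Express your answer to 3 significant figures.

134 m

Components: v_x = 29.2 cos 47.0° = 19.91 m/s, v_y = 29.2 sin 47.0° = 21.36 m/s.
Vertical: 0 = 82.8 + 21.36 t − ½(10) t² ⇒ 5.000 t² − 21.36 t − 82.8 = 0.
t = [21.36 + √(456.2 + 1656)] / 10.00 = 6.732 s.
Horizontal: R = v_x · t = 19.91 × 6.732 = 134 m.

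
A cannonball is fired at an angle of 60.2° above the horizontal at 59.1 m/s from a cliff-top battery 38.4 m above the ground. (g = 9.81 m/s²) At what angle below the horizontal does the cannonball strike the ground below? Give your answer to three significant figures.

63.2°

v_x = 59.1 cos 60.2° = 29.37 m/s.
At impact |v_y| = √(v_y0² + 2 g h) = √(51.28² + 2×9.81×38.4) = 58.16 m/s.
Angle below horizontal = arctan(|v_y| / v_x) = arctan(58.16 / 29.37) = 63.2°.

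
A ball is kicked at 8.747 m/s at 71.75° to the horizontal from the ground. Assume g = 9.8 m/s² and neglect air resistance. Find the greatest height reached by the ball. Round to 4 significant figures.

Vertical component of launch velocity: v_y = 8.747 sin 71.75° = 8.3070 m/s.
At the highest point the vertical velocity is zero, so v_y² = 2 g h_max.
h_max = (8.3070)² / (2 × 9.8) = 69.006 / 19.60 = 3.521 m.

3.521 m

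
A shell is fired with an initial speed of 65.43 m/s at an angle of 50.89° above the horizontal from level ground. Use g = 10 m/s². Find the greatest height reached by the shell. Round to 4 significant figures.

128.9 m

Vertical component of launch velocity: v_y = 65.43 sin 50.89° = 50.770 m/s.
At the highest point the vertical velocity is zero, so v_y² = 2 g h_max.
h_max = (50.770)² / (2 × 10) = 2577.6 / 20.00 = 128.9 m.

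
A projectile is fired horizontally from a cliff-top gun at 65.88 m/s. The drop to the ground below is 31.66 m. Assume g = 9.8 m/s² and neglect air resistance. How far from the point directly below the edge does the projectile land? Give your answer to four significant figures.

Initial vertical velocity is zero, so the fall time comes from h = ½ g t²: t = √(2 × 31.66 / 9.8) = 2.5419 s.
Horizontal motion is uniform at 65.88 m/s, so x = 65.88 × 2.5419 = 167.5 m.

167.5 m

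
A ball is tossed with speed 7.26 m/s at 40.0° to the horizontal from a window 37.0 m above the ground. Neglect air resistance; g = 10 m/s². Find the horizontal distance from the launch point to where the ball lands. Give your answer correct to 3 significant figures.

17.9 m

Components: v_x = 7.26 cos 40.0° = 5.561 m/s, v_y = 7.26 sin 40.0° = 4.667 m/s.
Vertical: 0 = 37.0 + 4.667 t − ½(10) t² ⇒ 5.000 t² − 4.667 t − 37.0 = 0.
t = [4.667 + √(21.78 + 740.0)] / 10.00 = 3.227 s.
Horizontal: R = v_x · t = 5.561 × 3.227 = 17.9 m.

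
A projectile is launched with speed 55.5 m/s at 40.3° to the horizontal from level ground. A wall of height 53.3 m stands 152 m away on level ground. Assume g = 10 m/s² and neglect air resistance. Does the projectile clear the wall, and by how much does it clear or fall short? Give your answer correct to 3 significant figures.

Yes — it clears the wall by 11.1 m.

v_x = 55.5 cos 40.3° = 42.33 m/s; v_y0 = 55.5 sin 40.3° = 35.90 m/s.
Time to reach the wall: t = 152 / 42.33 = 3.591 s.
Height at that point: y = 35.90×3.591 − 5.000×3.591² = 64.44 m.
That is 64.44 − 53.3 = 11.1 m above the top of the wall, so the projectile clears it.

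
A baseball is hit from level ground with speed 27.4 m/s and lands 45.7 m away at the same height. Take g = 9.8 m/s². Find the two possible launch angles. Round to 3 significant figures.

18.3° and 71.7°

Level-ground range: R = v₀² sin(2θ)/g ⇒ sin 2θ = R g / v₀² = 45.7×9.8/27.4² = 0.5965.
2θ = arcsin(0.5965) = 36.62° or 180° − 36.62° = 143.38°.
So θ = 18.3° or θ = 71.7°.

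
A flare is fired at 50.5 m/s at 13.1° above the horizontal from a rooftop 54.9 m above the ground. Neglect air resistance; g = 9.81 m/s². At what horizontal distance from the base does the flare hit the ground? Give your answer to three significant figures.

232 m

Components: v_x = 50.5 cos 13.1° = 49.19 m/s, v_y = 50.5 sin 13.1° = 11.45 m/s.
Vertical: 0 = 54.9 + 11.45 t − ½(9.81) t² ⇒ 4.905 t² − 11.45 t − 54.9 = 0.
t = [11.45 + √(131.1 + 1077)] / 9.810 = 4.710 s.
Horizontal: R = v_x · t = 49.19 × 4.710 = 232 m.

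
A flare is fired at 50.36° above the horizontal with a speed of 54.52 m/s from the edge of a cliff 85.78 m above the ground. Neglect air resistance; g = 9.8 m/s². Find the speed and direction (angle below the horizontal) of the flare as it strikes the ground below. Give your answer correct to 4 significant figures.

v_x = 54.52 cos 50.36° = 34.782 m/s (constant).
|v_y| at impact = √((41.984)² + 2×9.8×85.78) = 58.685 m/s.
Speed = √(34.782² + 58.685²) = 68.22 m/s; angle = arctan(58.685/34.782) = 59.35° below horizontal.

68.22 m/s at 59.35° below the horizontal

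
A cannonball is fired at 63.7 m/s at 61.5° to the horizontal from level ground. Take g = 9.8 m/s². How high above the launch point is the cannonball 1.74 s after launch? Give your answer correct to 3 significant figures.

v_y0 = 63.7 sin 61.5° = 55.98 m/s.
y(t) = v_y0 t − ½ g t² = 55.98×1.74 − 4.900×1.74² = 82.6 m.

82.6 m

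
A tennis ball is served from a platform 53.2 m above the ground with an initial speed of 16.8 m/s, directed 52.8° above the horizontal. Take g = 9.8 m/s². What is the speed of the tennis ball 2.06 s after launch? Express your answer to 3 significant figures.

v_x = 16.8 cos 52.8° = 10.16 m/s (constant).
v_y(t) = 16.8 sin 52.8° − g t = 13.38 − 9.8 × 2.06 = -6.808 m/s.
Speed = √(v_x² + v_y²) = √(103.2 + 46.35) = 12.2 m/s.

12.2 m/s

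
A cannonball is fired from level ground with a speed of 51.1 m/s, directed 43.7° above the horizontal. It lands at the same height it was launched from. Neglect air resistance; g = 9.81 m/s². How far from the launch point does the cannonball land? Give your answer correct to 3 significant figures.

For level ground, R = v₀² sin(2θ) / g.
sin(2 × 43.7°) = sin 87.40° = 0.9990.
R = (51.1)² × 0.9990 / 9.81 = 266 m.

266 m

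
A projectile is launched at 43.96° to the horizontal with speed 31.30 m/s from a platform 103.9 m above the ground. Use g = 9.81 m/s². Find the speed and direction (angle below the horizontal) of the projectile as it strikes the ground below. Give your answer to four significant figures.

v_x = 31.30 cos 43.96° = 22.531 m/s (constant).
|v_y| at impact = √((21.727)² + 2×9.81×103.9) = 50.106 m/s.
Speed = √(22.531² + 50.106²) = 54.94 m/s; angle = arctan(50.106/22.531) = 65.79° below horizontal.

54.94 m/s at 65.79° below the horizontal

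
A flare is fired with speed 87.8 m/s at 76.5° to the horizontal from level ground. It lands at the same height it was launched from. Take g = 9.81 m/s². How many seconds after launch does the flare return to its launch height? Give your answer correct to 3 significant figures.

17.4 s

Vertical component: v_y = 87.8 sin 76.5° = 85.37 m/s.
For a projectile landing at launch height, time of flight is t = 2 v_y / g = 2 × 85.37 / 9.81 = 17.4 s.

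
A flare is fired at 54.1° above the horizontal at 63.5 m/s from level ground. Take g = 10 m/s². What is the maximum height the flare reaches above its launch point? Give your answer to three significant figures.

132 m

Vertical component of launch velocity: v_y = 63.5 sin 54.1° = 51.44 m/s.
At the highest point the vertical velocity is zero, so v_y² = 2 g h_max.
h_max = (51.44)² / (2 × 10) = 2646 / 20.00 = 132 m.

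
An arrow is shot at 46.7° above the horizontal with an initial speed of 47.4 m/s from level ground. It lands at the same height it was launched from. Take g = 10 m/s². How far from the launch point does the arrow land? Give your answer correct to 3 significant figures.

224 m

For level ground, R = v₀² sin(2θ) / g.
sin(2 × 46.7°) = sin 93.40° = 0.9982.
R = (47.4)² × 0.9982 / 10 = 224 m.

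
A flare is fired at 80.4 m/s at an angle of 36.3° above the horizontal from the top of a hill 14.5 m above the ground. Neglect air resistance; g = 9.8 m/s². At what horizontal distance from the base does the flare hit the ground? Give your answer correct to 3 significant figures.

Components: v_x = 80.4 cos 36.3° = 64.80 m/s, v_y = 80.4 sin 36.3° = 47.60 m/s.
Vertical: 0 = 14.5 + 47.60 t − ½(9.8) t² ⇒ 4.900 t² − 47.60 t − 14.5 = 0.
t = [47.60 + √(2266 + 284.2)] / 9.800 = 10.01 s.
Horizontal: R = v_x · t = 64.80 × 10.01 = 649 m.

649 m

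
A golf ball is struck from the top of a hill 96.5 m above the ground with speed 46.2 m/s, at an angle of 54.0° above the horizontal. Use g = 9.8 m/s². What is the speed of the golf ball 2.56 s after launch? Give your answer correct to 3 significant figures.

v_x = 46.2 cos 54.0° = 27.16 m/s (constant).
v_y(t) = 46.2 sin 54.0° − g t = 37.38 − 9.8 × 2.56 = 12.29 m/s.
Speed = √(v_x² + v_y²) = √(737.7 + 151.0) = 29.8 m/s.

29.8 m/s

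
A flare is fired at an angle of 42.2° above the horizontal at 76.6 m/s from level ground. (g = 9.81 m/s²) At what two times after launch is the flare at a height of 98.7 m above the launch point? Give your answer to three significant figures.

v_y0 = 76.6 sin 42.2° = 51.45 m/s.
Set y = v_y0 t − ½ g t² = 98.7: 4.905 t² − 51.45 t + 98.7 = 0.
t = [51.45 ± √(2647 − 1936)] / 9.81 = (51.45 ± 26.66) / 9.81, giving t = 2.53 s or t = 7.96 s.
So the flare is at 98.7 m at t = 2.53 s (rising) and t = 7.96 s (falling).

2.53 s and 7.96 s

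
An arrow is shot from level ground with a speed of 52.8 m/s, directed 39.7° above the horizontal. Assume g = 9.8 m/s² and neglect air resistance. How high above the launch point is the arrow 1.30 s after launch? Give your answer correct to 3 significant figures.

v_y0 = 52.8 sin 39.7° = 33.73 m/s.
y(t) = v_y0 t − ½ g t² = 33.73×1.30 − 4.900×1.30² = 35.6 m.

35.6 m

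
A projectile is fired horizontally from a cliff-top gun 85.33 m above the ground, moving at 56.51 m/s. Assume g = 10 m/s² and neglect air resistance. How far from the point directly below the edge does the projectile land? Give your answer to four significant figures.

Initial vertical velocity is zero, so the fall time comes from h = ½ g t²: t = √(2 × 85.33 / 10) = 4.1311 s.
Horizontal motion is uniform at 56.51 m/s, so x = 56.51 × 4.1311 = 233.4 m.

233.4 m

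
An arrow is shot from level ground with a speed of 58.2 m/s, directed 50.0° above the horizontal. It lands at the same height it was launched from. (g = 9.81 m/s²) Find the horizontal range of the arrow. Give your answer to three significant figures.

340 m

For level ground, R = v₀² sin(2θ) / g.
sin(2 × 50.0°) = sin 100.0° = 0.9848.
R = (58.2)² × 0.9848 / 9.81 = 340 m.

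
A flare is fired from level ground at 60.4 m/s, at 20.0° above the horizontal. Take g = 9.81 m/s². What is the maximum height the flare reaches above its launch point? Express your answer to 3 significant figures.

Vertical component of launch velocity: v_y = 60.4 sin 20.0° = 20.66 m/s.
At the highest point the vertical velocity is zero, so v_y² = 2 g h_max.
h_max = (20.66)² / (2 × 9.81) = 426.8 / 19.62 = 21.8 m.

21.8 m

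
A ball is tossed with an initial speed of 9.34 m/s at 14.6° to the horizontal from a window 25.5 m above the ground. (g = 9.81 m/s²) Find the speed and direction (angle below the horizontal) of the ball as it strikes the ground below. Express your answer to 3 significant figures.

v_x = 9.34 cos 14.6° = 9.038 m/s (constant).
|v_y| at impact = √((2.354)² + 2×9.81×25.5) = 22.49 m/s.
Speed = √(9.038² + 22.49²) = 24.2 m/s; angle = arctan(22.49/9.038) = 68.1° below horizontal.

24.2 m/s at 68.1° below the horizontal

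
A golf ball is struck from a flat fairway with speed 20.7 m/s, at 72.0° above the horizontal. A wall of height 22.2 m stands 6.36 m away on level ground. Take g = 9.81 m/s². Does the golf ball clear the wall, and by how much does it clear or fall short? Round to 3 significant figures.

No — it falls 7.47 m short of clearing the wall.

v_x = 20.7 cos 72.0° = 6.397 m/s; v_y0 = 20.7 sin 72.0° = 19.69 m/s.
Time to reach the wall: t = 6.36 / 6.397 = 0.9942 s.
Height at that point: y = 19.69×0.9942 − 4.905×0.9942² = 14.73 m.
That is 22.2 − 14.73 = 7.47 m below the top of the wall, so the golf ball does not clear it.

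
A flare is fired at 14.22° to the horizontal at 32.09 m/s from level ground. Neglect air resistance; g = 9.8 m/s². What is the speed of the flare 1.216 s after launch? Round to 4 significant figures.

31.37 m/s

v_x = 32.09 cos 14.22° = 31.107 m/s (constant).
v_y(t) = 32.09 sin 14.22° − g t = 7.8828 − 9.8 × 1.216 = -4.0340 m/s.
Speed = √(v_x² + v_y²) = √(967.65 + 16.273) = 31.37 m/s.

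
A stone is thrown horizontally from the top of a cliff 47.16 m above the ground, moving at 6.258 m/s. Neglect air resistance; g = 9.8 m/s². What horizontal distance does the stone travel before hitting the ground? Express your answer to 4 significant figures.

19.41 m

Initial vertical velocity is zero, so the fall time comes from h = ½ g t²: t = √(2 × 47.16 / 9.8) = 3.1023 s.
Horizontal motion is uniform at 6.258 m/s, so x = 6.258 × 3.1023 = 19.41 m.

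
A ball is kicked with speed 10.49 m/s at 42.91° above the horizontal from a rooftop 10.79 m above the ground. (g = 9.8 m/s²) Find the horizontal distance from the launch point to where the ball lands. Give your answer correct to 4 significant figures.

Components: v_x = 10.49 cos 42.91° = 7.6831 m/s, v_y = 10.49 sin 42.91° = 7.1421 m/s.
Vertical: 0 = 10.79 + 7.1421 t − ½(9.8) t² ⇒ 4.900 t² − 7.1421 t − 10.79 = 0.
t = [7.1421 + √(51.010 + 211.48)] / 9.800 = 2.3820 s.
Horizontal: R = v_x · t = 7.6831 × 2.3820 = 18.30 m.

18.30 m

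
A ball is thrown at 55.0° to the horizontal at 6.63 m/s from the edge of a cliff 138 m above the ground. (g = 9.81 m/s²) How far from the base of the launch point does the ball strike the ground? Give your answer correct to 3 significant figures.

Components: v_x = 6.63 cos 55.0° = 3.803 m/s, v_y = 6.63 sin 55.0° = 5.431 m/s.
Vertical: 0 = 138 + 5.431 t − ½(9.81) t² ⇒ 4.905 t² − 5.431 t − 138 = 0.
t = [5.431 + √(29.50 + 2708)] / 9.810 = 5.887 s.
Horizontal: R = v_x · t = 3.803 × 5.887 = 22.4 m.

22.4 m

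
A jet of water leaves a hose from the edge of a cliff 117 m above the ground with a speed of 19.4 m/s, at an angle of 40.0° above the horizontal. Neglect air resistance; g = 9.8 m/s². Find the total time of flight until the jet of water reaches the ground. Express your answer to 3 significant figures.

Vertical component: v_y = 19.4 sin 40.0° = 12.47 m/s.
Taking up as positive with launch at y = 117 m, landing at y = 0: 0 = 117 + 12.47 t − ½(9.8) t².
Solving 4.900 t² − 12.47 t − 117 = 0 gives t = [12.47 + √(12.47² + 4·4.900·117)] / 9.800 = 6.32 s.

6.32 s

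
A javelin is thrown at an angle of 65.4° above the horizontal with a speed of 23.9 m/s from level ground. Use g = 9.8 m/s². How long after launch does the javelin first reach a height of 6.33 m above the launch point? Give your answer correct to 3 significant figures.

v_y0 = 23.9 sin 65.4° = 21.73 m/s.
Set y = v_y0 t − ½ g t² = 6.33: 4.900 t² − 21.73 t + 6.33 = 0.
t = [21.73 ± √(472.2 − 124.1)] / 9.8 = (21.73 ± 18.66) / 9.8, giving t = 0.313 s or t = 4.12 s.
The javelin is on the way up at the first time, so t = 0.313 s.

0.313 s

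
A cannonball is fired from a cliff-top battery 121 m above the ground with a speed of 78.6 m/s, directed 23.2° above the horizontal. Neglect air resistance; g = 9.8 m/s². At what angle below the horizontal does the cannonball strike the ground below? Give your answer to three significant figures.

v_x = 78.6 cos 23.2° = 72.24 m/s.
At impact |v_y| = √(v_y0² + 2 g h) = √(30.96² + 2×9.8×121) = 57.71 m/s.
Angle below horizontal = arctan(|v_y| / v_x) = arctan(57.71 / 72.24) = 38.6°.

38.6°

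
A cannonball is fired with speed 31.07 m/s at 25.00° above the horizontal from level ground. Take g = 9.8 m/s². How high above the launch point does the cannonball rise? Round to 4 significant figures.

8.797 m

Vertical component of launch velocity: v_y = 31.07 sin 25.00° = 13.131 m/s.
At the highest point the vertical velocity is zero, so v_y² = 2 g h_max.
h_max = (13.131)² / (2 × 9.8) = 172.42 / 19.60 = 8.797 m.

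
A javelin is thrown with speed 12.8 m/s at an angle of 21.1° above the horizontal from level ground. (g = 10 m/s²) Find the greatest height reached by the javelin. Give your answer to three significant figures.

1.06 m

Vertical component of launch velocity: v_y = 12.8 sin 21.1° = 4.608 m/s.
At the highest point the vertical velocity is zero, so v_y² = 2 g h_max.
h_max = (4.608)² / (2 × 10) = 21.23 / 20.00 = 1.06 m.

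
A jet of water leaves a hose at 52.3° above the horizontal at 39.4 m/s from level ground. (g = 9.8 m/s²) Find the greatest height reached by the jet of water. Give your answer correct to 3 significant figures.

Vertical component of launch velocity: v_y = 39.4 sin 52.3° = 31.17 m/s.
At the highest point the vertical velocity is zero, so v_y² = 2 g h_max.
h_max = (31.17)² / (2 × 9.8) = 971.6 / 19.60 = 49.6 m.

49.6 m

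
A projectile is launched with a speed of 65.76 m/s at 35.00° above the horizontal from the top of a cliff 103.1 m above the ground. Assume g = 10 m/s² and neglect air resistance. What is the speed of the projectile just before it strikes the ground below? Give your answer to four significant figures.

v_x = 65.76 cos 35.00° = 53.867 m/s is unchanged throughout.
For the vertical component, v_y² = v_y0² + 2 g h = (37.718)² + 2×10×103.1 = 3484.6, so |v_y| = 59.031 m/s.
Impact speed = √(v_x² + v_y²) = √(2901.7 + 3484.6) = 79.91 m/s.

79.91 m/s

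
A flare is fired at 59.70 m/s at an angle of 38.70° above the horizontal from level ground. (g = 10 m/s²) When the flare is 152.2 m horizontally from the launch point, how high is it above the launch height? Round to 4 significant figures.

68.58 m

v_x = 59.70 cos 38.70° = 46.592 m/s, v_y0 = 59.70 sin 38.70° = 37.327 m/s.
Time to reach x = 152.2 m: t = x / v_x = 152.2 / 46.592 = 3.2667 s.
y = v_y0 t − ½ g t² = 37.327×3.2667 − 5.000×3.2667² = 68.58 m.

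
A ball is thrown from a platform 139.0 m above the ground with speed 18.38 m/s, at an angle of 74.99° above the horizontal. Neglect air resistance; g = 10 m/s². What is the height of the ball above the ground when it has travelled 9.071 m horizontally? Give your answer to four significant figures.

154.7 m

v_x = 18.38 cos 74.99° = 4.7602 m/s, v_y0 = 18.38 sin 74.99° = 17.753 m/s.
Time to reach x = 9.071 m: t = x / v_x = 9.071 / 4.7602 = 1.9056 s.
y = 139.0 + v_y0 t − ½ g t² = 139.0 + 17.753×1.9056 − 5.000×1.9056² = 154.7 m.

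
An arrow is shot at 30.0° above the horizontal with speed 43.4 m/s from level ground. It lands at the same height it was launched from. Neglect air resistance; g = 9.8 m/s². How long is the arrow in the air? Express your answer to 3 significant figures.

4.43 s

Vertical component: v_y = 43.4 sin 30.0° = 21.70 m/s.
For a projectile landing at launch height, time of flight is t = 2 v_y / g = 2 × 21.70 / 9.8 = 4.43 s.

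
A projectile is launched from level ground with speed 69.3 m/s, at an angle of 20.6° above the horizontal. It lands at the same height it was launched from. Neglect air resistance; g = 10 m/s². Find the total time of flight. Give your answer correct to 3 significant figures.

Vertical component: v_y = 69.3 sin 20.6° = 24.38 m/s.
For a projectile landing at launch height, time of flight is t = 2 v_y / g = 2 × 24.38 / 10 = 4.88 s.

4.88 s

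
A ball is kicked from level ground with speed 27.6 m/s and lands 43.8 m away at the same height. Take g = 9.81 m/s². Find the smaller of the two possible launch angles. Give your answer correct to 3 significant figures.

Level-ground range: R = v₀² sin(2θ)/g ⇒ sin 2θ = R g / v₀² = 43.8×9.81/27.6² = 0.5641.
2θ = arcsin(0.5641) = 34.34° or 180° − 34.34° = 145.66°.
So θ = 17.2° or θ = 72.8°.

17.2°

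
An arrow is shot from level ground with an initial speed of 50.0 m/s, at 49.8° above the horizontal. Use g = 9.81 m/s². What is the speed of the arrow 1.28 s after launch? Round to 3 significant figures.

41.2 m/s

v_x = 50.0 cos 49.8° = 32.27 m/s (constant).
v_y(t) = 50.0 sin 49.8° − g t = 38.19 − 9.81 × 1.28 = 25.63 m/s.
Speed = √(v_x² + v_y²) = √(1041 + 656.9) = 41.2 m/s.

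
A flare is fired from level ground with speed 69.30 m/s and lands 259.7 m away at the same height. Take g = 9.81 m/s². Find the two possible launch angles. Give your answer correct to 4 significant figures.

Level-ground range: R = v₀² sin(2θ)/g ⇒ sin 2θ = R g / v₀² = 259.7×9.81/69.30² = 0.5305.
2θ = arcsin(0.5305) = 32.039° or 180° − 32.039° = 147.961°.
So θ = 16.02° or θ = 73.98°.

16.02° and 73.98°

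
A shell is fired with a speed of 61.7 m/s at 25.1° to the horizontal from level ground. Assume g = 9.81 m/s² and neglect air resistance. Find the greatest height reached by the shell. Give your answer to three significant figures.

34.9 m

Vertical component of launch velocity: v_y = 61.7 sin 25.1° = 26.17 m/s.
At the highest point the vertical velocity is zero, so v_y² = 2 g h_max.
h_max = (26.17)² / (2 × 9.81) = 684.9 / 19.62 = 34.9 m.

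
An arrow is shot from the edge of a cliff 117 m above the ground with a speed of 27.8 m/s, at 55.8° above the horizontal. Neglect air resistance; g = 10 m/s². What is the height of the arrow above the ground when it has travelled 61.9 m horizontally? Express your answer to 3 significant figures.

v_x = 27.8 cos 55.8° = 15.63 m/s, v_y0 = 27.8 sin 55.8° = 22.99 m/s.
Time to reach x = 61.9 m: t = x / v_x = 61.9 / 15.63 = 3.960 s.
y = 117 + v_y0 t − ½ g t² = 117 + 22.99×3.960 − 5.000×3.960² = 130 m.

130 m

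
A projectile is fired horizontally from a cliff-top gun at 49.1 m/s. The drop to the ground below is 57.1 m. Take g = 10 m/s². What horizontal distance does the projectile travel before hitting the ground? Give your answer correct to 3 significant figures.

Initial vertical velocity is zero, so the fall time comes from h = ½ g t²: t = √(2 × 57.1 / 10) = 3.379 s.
Horizontal motion is uniform at 49.1 m/s, so x = 49.1 × 3.379 = 166 m.

166 m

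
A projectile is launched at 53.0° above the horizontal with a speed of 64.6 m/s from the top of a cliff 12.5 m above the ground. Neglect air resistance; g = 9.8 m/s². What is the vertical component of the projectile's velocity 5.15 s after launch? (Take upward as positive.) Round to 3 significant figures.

Initial vertical component: v_y0 = 64.6 sin 53.0° = 51.59 m/s.
v_y(t) = v_y0 − g t = 51.59 − 9.8 × 5.15 = 1.12 m/s.

1.12 m/s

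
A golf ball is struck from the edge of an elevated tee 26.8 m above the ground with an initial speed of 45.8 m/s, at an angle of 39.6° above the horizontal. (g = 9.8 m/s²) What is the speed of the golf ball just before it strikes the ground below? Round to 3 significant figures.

v_x = 45.8 cos 39.6° = 35.29 m/s is unchanged throughout.
For the vertical component, v_y² = v_y0² + 2 g h = (29.19)² + 2×9.8×26.8 = 1377, so |v_y| = 37.11 m/s.
Impact speed = √(v_x² + v_y²) = √(1245 + 1377) = 51.2 m/s.

51.2 m/s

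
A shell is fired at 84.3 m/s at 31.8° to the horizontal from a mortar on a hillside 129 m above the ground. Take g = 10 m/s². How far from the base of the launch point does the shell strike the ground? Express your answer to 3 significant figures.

802 m

Components: v_x = 84.3 cos 31.8° = 71.65 m/s, v_y = 84.3 sin 31.8° = 44.42 m/s.
Vertical: 0 = 129 + 44.42 t − ½(10) t² ⇒ 5.000 t² − 44.42 t − 129 = 0.
t = [44.42 + √(1973 + 2580)] / 10.00 = 11.19 s.
Horizontal: R = v_x · t = 71.65 × 11.19 = 802 m.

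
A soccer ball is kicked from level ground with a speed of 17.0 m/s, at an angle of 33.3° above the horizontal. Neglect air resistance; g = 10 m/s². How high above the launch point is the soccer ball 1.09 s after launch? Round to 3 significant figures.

4.23 m

v_y0 = 17.0 sin 33.3° = 9.333 m/s.
y(t) = v_y0 t − ½ g t² = 9.333×1.09 − 5.000×1.09² = 4.23 m.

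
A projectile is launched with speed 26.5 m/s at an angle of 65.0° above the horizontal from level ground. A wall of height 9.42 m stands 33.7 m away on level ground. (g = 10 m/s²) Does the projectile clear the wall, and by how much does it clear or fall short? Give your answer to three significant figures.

Yes — it clears the wall by 17.6 m.

v_x = 26.5 cos 65.0° = 11.20 m/s; v_y0 = 26.5 sin 65.0° = 24.02 m/s.
Time to reach the wall: t = 33.7 / 11.20 = 3.009 s.
Height at that point: y = 24.02×3.009 − 5.000×3.009² = 27.01 m.
That is 27.01 − 9.42 = 17.6 m above the top of the wall, so the projectile clears it.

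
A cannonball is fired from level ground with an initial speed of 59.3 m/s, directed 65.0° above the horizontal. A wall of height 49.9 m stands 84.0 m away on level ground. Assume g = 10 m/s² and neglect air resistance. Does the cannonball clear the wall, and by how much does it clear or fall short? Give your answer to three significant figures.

v_x = 59.3 cos 65.0° = 25.06 m/s; v_y0 = 59.3 sin 65.0° = 53.74 m/s.
Time to reach the wall: t = 84.0 / 25.06 = 3.352 s.
Height at that point: y = 53.74×3.352 − 5.000×3.352² = 124.0 m.
That is 124.0 − 49.9 = 74.1 m above the top of the wall, so the cannonball clears it.

Yes — it clears the wall by 74.1 m.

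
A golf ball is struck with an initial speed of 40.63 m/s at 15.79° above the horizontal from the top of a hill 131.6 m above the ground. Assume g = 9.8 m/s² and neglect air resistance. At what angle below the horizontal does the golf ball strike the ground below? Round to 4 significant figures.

v_x = 40.63 cos 15.79° = 39.097 m/s.
At impact |v_y| = √(v_y0² + 2 g h) = √(11.056² + 2×9.8×131.6) = 51.977 m/s.
Angle below horizontal = arctan(|v_y| / v_x) = arctan(51.977 / 39.097) = 53.05°.

53.05°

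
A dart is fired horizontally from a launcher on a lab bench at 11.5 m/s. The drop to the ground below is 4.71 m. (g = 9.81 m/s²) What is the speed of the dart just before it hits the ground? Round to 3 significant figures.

Fall time: t = √(2 × 4.71 / 9.81) = 0.9799 s.
At impact: v_x = 11.5 m/s (unchanged), v_y = g t = 9.81 × 0.9799 = 9.613 m/s.
Speed = √(v_x² + v_y²) = √(132.2 + 92.41) = 15.0 m/s.

15.0 m/s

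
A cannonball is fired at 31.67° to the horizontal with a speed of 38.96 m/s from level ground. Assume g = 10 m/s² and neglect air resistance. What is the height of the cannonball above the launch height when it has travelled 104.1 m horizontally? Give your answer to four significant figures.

v_x = 38.96 cos 31.67° = 33.158 m/s, v_y0 = 38.96 sin 31.67° = 20.455 m/s.
Time to reach x = 104.1 m: t = x / v_x = 104.1 / 33.158 = 3.1395 s.
y = v_y0 t − ½ g t² = 20.455×3.1395 − 5.000×3.1395² = 14.94 m.

14.94 m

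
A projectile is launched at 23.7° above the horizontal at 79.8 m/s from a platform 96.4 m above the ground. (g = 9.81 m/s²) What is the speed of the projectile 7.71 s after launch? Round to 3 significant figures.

v_x = 79.8 cos 23.7° = 73.07 m/s (constant).
v_y(t) = 79.8 sin 23.7° − g t = 32.08 − 9.81 × 7.71 = -43.56 m/s.
Speed = √(v_x² + v_y²) = √(5339 + 1897) = 85.1 m/s.

85.1 m/s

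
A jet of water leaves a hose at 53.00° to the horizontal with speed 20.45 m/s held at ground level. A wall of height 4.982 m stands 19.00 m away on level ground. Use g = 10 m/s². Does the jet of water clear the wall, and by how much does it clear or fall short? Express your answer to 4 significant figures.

Yes — it clears the wall by 8.315 m.

v_x = 20.45 cos 53.00° = 12.307 m/s; v_y0 = 20.45 sin 53.00° = 16.332 m/s.
Time to reach the wall: t = 19.00 / 12.307 = 1.5438 s.
Height at that point: y = 16.332×1.5438 − 5.000×1.5438² = 13.297 m.
That is 13.297 − 4.982 = 8.315 m above the top of the wall, so the jet of water clears it.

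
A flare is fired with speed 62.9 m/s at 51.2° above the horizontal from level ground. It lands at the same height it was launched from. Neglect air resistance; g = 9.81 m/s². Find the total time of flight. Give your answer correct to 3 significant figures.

Vertical component: v_y = 62.9 sin 51.2° = 49.02 m/s.
For a projectile landing at launch height, time of flight is t = 2 v_y / g = 2 × 49.02 / 9.81 = 9.99 s.

9.99 s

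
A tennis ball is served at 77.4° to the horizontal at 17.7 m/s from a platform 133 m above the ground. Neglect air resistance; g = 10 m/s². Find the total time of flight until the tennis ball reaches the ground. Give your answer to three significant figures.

7.17 s

Vertical component: v_y = 17.7 sin 77.4° = 17.27 m/s.
Taking up as positive with launch at y = 133 m, landing at y = 0: 0 = 133 + 17.27 t − ½(10) t².
Solving 5.000 t² − 17.27 t − 133 = 0 gives t = [17.27 + √(17.27² + 4·5.000·133)] / 10.00 = 7.17 s.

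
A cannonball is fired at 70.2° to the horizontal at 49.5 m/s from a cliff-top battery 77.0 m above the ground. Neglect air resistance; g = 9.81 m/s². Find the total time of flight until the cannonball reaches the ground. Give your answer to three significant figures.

10.9 s

Vertical component: v_y = 49.5 sin 70.2° = 46.57 m/s.
Taking up as positive with launch at y = 77.0 m, landing at y = 0: 0 = 77.0 + 46.57 t − ½(9.81) t².
Solving 4.905 t² − 46.57 t − 77.0 = 0 gives t = [46.57 + √(46.57² + 4·4.905·77.0)] / 9.810 = 10.9 s.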